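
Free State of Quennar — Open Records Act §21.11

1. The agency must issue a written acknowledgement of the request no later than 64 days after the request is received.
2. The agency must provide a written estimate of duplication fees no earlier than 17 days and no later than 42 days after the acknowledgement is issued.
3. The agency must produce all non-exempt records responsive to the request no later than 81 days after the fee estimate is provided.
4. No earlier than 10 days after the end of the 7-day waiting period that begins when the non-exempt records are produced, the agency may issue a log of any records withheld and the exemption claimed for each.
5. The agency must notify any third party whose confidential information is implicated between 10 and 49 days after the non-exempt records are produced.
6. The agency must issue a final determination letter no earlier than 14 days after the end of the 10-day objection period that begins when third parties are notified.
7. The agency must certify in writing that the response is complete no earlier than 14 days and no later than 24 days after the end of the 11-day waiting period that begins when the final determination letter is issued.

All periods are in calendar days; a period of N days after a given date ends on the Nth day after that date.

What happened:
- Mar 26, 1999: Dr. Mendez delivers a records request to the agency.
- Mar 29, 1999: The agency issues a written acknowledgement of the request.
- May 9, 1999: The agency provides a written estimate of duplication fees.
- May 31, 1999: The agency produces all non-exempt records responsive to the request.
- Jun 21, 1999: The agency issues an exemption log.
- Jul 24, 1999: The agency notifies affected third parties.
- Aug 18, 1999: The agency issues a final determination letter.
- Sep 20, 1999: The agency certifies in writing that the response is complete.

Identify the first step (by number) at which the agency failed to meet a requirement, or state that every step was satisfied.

Step 1 — counting 64 days from Mar 26, 1999 (when the request is received) gives a deadline of May 29, 1999; completed Mar 29, 1999, before the deadline.
Step 2 — 17 and 42 days from Mar 29, 1999 (when the acknowledgement is issued) are Apr 15, 1999 and May 10, 1999 respectively; May 9, 1999 falls inside that range.
Step 3 — counting 81 days from May 9, 1999 (when the fee estimate is provided) gives a deadline of Jul 29, 1999; May 31, 1999 is within that limit.
Step 4 — must wait 10 days from Jun 7, 1999 (end of the 7-day waiting period, which began when the non-exempt records are produced on May 31, 1999), so not before Jun 17, 1999; Jun 21, 1999 is on or after that date.
Step 5 — 10 and 49 days from May 31, 1999 (when the non-exempt records are produced) are Jun 10, 1999 and Jul 19, 1999 respectively; Jul 24, 1999 is 5 days past the end of the window.
No need to go further; step 5 was not satisfied.

Step 5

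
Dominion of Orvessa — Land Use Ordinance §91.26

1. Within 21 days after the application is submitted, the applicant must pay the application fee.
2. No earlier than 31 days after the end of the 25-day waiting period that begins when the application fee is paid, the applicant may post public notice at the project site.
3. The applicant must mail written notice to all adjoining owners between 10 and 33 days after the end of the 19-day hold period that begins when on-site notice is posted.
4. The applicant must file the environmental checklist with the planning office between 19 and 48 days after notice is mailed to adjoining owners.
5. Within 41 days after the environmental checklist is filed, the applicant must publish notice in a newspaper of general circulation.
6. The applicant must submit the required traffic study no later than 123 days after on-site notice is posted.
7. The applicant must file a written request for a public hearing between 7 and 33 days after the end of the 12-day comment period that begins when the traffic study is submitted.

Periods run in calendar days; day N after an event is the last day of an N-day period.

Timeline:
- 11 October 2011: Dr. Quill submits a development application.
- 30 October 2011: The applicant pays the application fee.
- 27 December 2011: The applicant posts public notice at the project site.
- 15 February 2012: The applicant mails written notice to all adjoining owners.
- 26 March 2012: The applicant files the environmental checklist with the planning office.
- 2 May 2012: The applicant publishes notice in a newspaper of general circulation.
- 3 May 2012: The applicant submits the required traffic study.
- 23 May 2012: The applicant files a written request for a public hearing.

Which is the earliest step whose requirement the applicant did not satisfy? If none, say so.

Step 6

Step 1 — counting 21 days from 11 October 2011 (when the application is submitted) gives a deadline of 1 November 2011; 30 October 2011 is within that limit.
Step 2 — must wait 31 days from 24 November 2011 (end of the 25-day waiting period, which began when the application fee is paid on 30 October 2011), so not before 25 December 2011; 27 December 2011 is on or after that date.
Step 3 — 10 and 33 days from 15 January 2012 (end of the 19-day hold period, which began when on-site notice is posted on 27 December 2011) are 25 January 2012 and 17 February 2012 respectively; done 15 February 2012 — within the window.
Step 4 — 19 and 48 days from 15 February 2012 (when notice is mailed to adjoining owners) are 5 March 2012 and 3 April 2012 respectively; 26 March 2012 falls inside that range.
Step 5 — counting 41 days from 26 March 2012 (when the environmental checklist is filed) gives a deadline of 6 May 2012; done 2 May 2012 — timely.
Step 6 — counting 123 days from 27 December 2011 (when on-site notice is posted) gives a deadline of 28 April 2012; not done until 3 May 2012, 5 days after the deadline.
Later steps need not be reached.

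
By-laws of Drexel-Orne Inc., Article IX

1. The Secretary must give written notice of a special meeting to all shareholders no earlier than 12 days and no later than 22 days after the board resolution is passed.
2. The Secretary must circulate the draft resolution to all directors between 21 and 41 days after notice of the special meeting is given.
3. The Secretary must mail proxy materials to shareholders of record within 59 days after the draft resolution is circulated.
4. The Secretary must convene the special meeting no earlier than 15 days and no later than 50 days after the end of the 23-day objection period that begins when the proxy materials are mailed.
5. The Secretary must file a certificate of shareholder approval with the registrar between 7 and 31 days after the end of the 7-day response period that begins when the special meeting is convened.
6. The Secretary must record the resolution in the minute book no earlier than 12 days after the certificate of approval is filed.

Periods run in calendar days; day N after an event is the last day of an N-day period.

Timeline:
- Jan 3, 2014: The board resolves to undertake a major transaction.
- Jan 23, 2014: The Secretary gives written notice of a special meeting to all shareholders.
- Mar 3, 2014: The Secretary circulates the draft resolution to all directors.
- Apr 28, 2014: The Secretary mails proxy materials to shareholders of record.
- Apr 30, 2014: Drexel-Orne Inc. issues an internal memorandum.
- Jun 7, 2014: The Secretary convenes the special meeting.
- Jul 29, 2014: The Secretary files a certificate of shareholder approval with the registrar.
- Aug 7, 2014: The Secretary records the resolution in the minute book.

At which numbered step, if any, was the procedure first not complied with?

Step 5

Step 1 — 12 and 22 days from Jan 3, 2014 (when the board resolution is passed) are Jan 15, 2014 and Jan 25, 2014 respectively; Jan 23, 2014 falls inside that range.
Step 2 — 21 and 41 days from Jan 23, 2014 (when notice of the special meeting is given) are Feb 13, 2014 and Mar 5, 2014 respectively; done Mar 3, 2014, which is between those dates.
Step 3 — counting 59 days from Mar 3, 2014 (when the draft resolution is circulated) gives a deadline of May 1, 2014; done Apr 28, 2014 — timely.
Step 4 — 15 and 50 days from May 21, 2014 (end of the 23-day objection period, which began when the proxy materials are mailed on Apr 28, 2014) are Jun 5, 2014 and Jul 10, 2014 respectively; done Jun 7, 2014 — within the window.
Step 5 — 7 and 31 days from Jun 14, 2014 (end of the 7-day response period, which began when the special meeting is convened on Jun 7, 2014) are Jun 21, 2014 and Jul 15, 2014 respectively; Jul 29, 2014 is 14 days past the end of the window.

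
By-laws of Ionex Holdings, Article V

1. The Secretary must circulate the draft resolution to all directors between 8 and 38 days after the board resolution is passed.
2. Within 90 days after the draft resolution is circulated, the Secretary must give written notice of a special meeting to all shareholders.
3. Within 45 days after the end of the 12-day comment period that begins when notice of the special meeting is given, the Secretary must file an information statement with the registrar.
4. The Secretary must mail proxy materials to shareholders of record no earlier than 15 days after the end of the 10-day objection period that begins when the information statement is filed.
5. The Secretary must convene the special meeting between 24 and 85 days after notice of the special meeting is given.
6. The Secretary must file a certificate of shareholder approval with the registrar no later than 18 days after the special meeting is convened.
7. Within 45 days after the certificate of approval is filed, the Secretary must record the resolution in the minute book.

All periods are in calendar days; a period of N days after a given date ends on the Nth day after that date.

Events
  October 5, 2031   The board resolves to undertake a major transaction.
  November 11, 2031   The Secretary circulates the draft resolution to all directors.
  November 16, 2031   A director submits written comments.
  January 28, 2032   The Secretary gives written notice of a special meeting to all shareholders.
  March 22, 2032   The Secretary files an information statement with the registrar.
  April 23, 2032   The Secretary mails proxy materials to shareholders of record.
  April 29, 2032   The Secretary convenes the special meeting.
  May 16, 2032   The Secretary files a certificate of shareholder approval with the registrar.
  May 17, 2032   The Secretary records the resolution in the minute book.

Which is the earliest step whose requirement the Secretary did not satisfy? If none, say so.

Step 1 — 8 and 38 days from October 5, 2031 (when the board resolution is passed) are October 13, 2031 and November 12, 2031 respectively; done November 11, 2031, which is between those dates.
Step 2 — counting 90 days from November 11, 2031 (when the draft resolution is circulated) gives a deadline of February 9, 2032; done January 28, 2032 — timely.
Step 3 — counting 45 days from February 9, 2032 (end of the 12-day comment period, which began when notice of the special meeting is given on January 28, 2032) gives a deadline of March 25, 2032; completed March 22, 2032, before the deadline.
Step 4 — must wait 15 days from April 1, 2032 (end of the 10-day objection period, which began when the information statement is filed on March 22, 2032), so not before April 16, 2032; done April 23, 2032 — permitted.
Step 5 — 24 and 85 days from January 28, 2032 (when notice of the special meeting is given) are February 21, 2032 and April 22, 2032 respectively; done April 29, 2032 — 7 days after the window closed.

Step 5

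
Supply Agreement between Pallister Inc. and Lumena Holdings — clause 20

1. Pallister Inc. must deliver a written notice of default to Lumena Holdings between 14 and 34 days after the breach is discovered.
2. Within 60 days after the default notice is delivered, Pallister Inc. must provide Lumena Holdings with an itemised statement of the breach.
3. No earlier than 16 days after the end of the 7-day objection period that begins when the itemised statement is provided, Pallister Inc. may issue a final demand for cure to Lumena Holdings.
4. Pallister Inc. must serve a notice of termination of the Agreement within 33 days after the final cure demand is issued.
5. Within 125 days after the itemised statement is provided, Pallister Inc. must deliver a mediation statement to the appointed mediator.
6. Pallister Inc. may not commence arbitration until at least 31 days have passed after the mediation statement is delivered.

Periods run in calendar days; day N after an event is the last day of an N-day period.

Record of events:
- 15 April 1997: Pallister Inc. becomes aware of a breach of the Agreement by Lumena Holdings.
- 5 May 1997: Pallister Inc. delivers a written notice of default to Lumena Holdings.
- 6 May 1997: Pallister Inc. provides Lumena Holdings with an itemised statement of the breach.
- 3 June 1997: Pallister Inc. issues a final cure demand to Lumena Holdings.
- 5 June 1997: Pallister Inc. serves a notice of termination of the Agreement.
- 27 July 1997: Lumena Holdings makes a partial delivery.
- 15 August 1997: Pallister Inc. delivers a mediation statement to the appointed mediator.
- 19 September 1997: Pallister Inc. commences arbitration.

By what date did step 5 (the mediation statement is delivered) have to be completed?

8 September 1997

Step 5 runs from 6 May 1997, when the itemised statement is provided. 125 days after 6 May 1997 is 8 September 1997.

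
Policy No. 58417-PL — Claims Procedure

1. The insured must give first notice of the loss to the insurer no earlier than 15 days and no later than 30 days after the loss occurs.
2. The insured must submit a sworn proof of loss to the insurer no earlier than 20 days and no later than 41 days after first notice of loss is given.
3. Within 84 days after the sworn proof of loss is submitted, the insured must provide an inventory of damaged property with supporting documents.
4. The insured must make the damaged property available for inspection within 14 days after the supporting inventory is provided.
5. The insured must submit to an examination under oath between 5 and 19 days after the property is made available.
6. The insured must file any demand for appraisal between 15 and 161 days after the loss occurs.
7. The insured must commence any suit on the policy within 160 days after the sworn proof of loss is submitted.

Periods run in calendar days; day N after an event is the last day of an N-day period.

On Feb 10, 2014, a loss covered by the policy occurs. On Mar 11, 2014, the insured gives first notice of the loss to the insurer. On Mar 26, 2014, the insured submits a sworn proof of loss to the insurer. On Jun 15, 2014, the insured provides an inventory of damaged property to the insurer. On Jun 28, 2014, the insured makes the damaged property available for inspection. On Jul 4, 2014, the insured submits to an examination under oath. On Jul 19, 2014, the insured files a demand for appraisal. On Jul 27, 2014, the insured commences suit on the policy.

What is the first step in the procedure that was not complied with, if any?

Step 1: the window is 15–30 days after Feb 10, 2014 (when the loss occurs), so Feb 25, 2014 through Mar 12, 2014; done Mar 11, 2014, which is between those dates.
Step 2: the window is 20–41 days after Mar 11, 2014 (when first notice of loss is given), so Mar 31, 2014 through Apr 21, 2014; done Mar 26, 2014 — 5 days before the window opened.

Step 2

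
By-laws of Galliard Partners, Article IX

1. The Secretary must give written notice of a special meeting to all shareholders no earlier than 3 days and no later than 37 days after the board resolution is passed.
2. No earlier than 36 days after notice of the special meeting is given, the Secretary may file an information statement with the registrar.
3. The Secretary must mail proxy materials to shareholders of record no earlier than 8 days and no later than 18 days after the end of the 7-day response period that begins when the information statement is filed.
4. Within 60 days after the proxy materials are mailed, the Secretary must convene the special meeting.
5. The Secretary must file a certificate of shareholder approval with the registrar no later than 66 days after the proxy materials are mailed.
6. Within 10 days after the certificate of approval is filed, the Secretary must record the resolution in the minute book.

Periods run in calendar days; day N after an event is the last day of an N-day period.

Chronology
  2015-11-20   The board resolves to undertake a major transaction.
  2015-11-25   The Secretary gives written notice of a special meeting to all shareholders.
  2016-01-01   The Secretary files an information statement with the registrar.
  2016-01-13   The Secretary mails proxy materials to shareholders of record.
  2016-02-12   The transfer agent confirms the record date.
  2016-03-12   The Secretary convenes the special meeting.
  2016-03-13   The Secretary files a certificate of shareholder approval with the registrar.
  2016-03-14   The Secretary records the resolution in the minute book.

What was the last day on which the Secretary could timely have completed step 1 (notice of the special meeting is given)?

Step 1 runs from 2015-11-20, when the board resolution is passed. The window is 3–37 days after 2015-11-20; it closes on 2015-12-27.

2015-12-27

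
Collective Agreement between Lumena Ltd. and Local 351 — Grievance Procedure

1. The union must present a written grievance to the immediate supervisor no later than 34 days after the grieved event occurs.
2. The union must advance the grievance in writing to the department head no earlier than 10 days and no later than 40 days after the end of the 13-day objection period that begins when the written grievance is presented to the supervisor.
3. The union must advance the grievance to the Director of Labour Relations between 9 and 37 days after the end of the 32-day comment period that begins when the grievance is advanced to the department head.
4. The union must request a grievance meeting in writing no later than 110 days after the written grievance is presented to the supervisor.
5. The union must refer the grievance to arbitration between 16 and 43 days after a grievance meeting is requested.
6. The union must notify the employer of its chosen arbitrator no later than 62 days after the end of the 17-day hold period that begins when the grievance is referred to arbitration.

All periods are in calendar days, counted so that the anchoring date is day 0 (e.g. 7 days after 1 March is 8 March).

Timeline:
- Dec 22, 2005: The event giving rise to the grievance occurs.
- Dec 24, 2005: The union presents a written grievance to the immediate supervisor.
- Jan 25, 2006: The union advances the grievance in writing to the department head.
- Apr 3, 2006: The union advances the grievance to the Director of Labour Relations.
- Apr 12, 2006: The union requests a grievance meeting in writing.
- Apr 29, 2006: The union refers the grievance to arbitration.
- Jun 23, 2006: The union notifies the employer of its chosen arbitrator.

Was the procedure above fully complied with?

Yes

Step 1 — counting 34 days from Dec 22, 2005 (when the grieved event occurs) gives a deadline of Jan 25, 2006; Dec 24, 2005 is within that limit.
Step 2 — 10 and 40 days from Jan 6, 2006 (end of the 13-day objection period, which began when the written grievance is presented to the supervisor on Dec 24, 2005) are Jan 16, 2006 and Feb 15, 2006 respectively; done Jan 25, 2006, which is between those dates.
Step 3 — 9 and 37 days from Feb 26, 2006 (end of the 32-day comment period, which began when the grievance is advanced to the department head on Jan 25, 2006) are Mar 7, 2006 and Apr 4, 2006 respectively; Apr 3, 2006 falls inside that range.
Step 4 — counting 110 days from Dec 24, 2005 (when the written grievance is presented to the supervisor) gives a deadline of Apr 13, 2006; done Apr 12, 2006 — timely.
Step 5 — 16 and 43 days from Apr 12, 2006 (when a grievance meeting is requested) are Apr 28, 2006 and May 25, 2006 respectively; done Apr 29, 2006, which is between those dates.
Step 6 — counting 62 days from May 16, 2006 (end of the 17-day hold period, which began when the grievance is referred to arbitration on Apr 29, 2006) gives a deadline of Jul 17, 2006; completed Jun 23, 2006, before the deadline.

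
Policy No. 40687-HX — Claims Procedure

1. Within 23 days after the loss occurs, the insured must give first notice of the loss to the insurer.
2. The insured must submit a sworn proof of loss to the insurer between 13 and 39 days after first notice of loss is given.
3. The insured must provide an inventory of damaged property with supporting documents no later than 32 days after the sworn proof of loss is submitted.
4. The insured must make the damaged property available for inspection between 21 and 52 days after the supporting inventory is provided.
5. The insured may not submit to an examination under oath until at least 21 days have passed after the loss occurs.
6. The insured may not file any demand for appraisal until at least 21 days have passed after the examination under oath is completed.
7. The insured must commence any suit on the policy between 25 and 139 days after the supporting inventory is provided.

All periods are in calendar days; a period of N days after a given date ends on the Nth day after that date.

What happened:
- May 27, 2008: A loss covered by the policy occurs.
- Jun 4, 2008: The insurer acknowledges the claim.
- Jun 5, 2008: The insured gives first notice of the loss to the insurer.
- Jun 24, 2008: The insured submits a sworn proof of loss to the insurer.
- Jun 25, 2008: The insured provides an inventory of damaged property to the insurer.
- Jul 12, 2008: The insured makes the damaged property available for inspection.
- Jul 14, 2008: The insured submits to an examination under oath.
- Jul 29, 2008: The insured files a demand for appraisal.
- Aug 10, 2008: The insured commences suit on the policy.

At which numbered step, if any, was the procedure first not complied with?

Step 4

Step 1 — counting 23 days from May 27, 2008 (when the loss occurs) gives a deadline of Jun 19, 2008; Jun 5, 2008 is within that limit.
Step 2 — 13 and 39 days from Jun 5, 2008 (when first notice of loss is given) are Jun 18, 2008 and Jul 14, 2008 respectively; done Jun 24, 2008 — within the window.
Step 3 — counting 32 days from Jun 24, 2008 (when the sworn proof of loss is submitted) gives a deadline of Jul 26, 2008; done Jun 25, 2008 — timely.
Step 4 — 21 and 52 days from Jun 25, 2008 (when the supporting inventory is provided) are Jul 16, 2008 and Aug 16, 2008 respectively; Jul 12, 2008 is 4 days too early.
No need to go further; step 4 was not satisfied.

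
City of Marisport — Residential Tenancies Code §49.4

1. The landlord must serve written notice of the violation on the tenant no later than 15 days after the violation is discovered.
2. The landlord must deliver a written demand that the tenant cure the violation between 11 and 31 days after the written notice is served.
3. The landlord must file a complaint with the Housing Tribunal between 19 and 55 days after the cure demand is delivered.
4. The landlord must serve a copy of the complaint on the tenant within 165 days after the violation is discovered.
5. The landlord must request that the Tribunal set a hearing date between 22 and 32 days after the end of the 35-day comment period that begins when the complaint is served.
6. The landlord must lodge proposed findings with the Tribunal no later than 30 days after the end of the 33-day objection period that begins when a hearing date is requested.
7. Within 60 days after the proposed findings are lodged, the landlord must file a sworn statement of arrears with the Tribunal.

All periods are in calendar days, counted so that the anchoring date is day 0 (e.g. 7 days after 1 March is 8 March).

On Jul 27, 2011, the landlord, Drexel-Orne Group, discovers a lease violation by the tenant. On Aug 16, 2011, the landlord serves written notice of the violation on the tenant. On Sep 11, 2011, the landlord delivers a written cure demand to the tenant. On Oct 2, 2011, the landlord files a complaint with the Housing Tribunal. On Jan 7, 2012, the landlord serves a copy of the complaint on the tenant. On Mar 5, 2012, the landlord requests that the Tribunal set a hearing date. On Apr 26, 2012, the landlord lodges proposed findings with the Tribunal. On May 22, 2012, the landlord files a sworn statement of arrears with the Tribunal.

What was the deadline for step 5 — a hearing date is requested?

The complaint is served on Jan 7, 2012; the 35-day comment period therefore ends Feb 11, 2012, and step 5 runs from that date. The window is 22–32 days after Feb 11, 2012; it closes on Mar 14, 2012.

Mar 14, 2012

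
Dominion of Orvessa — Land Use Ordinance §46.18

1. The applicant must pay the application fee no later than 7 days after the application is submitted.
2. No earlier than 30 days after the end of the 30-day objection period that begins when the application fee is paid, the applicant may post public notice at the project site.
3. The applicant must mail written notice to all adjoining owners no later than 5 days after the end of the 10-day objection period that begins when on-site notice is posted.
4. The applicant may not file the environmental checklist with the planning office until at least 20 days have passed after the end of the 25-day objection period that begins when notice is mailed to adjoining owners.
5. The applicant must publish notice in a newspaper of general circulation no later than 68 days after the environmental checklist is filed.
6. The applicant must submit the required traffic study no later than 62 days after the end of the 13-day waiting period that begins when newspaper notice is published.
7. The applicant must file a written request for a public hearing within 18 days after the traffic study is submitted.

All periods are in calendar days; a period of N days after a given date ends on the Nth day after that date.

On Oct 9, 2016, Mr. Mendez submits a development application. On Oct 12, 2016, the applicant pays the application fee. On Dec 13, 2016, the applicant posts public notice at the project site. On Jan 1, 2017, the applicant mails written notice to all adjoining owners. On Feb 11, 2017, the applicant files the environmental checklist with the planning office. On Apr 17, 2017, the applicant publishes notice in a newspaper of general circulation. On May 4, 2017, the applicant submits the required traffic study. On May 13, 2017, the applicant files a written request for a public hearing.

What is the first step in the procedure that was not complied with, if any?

Step 1: 7 days after Oct 9, 2016 (when the application is submitted) is Oct 16, 2016; done Oct 12, 2016 — timely.
Step 2: the earliest permitted date is 30 days after Nov 11, 2016 (end of the 30-day objection period, which began when the application fee is paid on Oct 12, 2016), i.e. Dec 11, 2016; done Dec 13, 2016 — permitted.
Step 3: 5 days after Dec 23, 2016 (end of the 10-day objection period, which began when on-site notice is posted on Dec 13, 2016) is Dec 28, 2016; not done until Jan 1, 2017, 4 days after the deadline.

Step 3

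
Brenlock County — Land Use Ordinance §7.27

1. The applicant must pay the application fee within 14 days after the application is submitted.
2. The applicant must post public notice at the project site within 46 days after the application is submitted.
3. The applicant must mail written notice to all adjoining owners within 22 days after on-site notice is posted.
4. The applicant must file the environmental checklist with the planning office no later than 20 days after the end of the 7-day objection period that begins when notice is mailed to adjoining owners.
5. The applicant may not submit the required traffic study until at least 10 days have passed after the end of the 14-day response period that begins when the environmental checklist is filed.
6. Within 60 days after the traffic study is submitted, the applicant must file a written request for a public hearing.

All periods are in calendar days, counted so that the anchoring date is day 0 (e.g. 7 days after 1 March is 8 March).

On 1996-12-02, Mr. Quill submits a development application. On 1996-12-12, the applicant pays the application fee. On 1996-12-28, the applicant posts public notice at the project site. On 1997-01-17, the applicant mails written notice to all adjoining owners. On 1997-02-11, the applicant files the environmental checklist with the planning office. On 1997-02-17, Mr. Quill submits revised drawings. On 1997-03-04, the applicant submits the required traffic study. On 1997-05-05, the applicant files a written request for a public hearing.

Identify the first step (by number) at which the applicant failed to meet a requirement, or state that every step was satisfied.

Step 5

Step 1: 14 days after 1996-12-02 (when the application is submitted) is 1996-12-16; completed 1996-12-12, before the deadline.
Step 2: 46 days after 1996-12-02 (when the application is submitted) is 1997-01-17; done 1996-12-28 — timely.
Step 3: 22 days after 1996-12-28 (when on-site notice is posted) is 1997-01-19; done 1997-01-17 — timely.
Step 4: 20 days after 1997-01-24 (end of the 7-day objection period, which began when notice is mailed to adjoining owners on 1997-01-17) is 1997-02-13; 1997-02-11 is within that limit.
Step 5: the earliest permitted date is 10 days after 1997-02-25 (end of the 14-day response period, which began when the environmental checklist is filed on 1997-02-11), i.e. 1997-03-07; 1997-03-04 is 3 days before the earliest permitted date.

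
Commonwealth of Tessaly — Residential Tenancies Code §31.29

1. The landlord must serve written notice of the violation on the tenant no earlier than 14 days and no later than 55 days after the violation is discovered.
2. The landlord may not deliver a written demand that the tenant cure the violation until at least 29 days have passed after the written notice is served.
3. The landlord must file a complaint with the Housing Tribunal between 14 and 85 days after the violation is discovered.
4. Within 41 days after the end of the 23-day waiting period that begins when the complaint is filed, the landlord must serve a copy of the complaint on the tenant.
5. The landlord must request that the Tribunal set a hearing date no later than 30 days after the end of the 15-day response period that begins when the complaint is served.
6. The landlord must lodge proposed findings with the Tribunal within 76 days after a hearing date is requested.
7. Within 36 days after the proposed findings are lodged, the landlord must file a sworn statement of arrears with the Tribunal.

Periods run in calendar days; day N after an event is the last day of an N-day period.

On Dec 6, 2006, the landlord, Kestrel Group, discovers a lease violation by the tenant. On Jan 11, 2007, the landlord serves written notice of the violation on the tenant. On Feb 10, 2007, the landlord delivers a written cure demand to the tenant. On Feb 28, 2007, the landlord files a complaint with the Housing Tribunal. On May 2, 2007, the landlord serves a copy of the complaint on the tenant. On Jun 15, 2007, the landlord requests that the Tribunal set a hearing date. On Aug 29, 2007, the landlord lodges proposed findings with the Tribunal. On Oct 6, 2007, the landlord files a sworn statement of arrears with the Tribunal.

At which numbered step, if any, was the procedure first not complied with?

Step 1: the window is 14–55 days after Dec 6, 2006 (when the violation is discovered), so Dec 20, 2006 through Jan 30, 2007; done Jan 11, 2007, which is between those dates.
Step 2: the earliest permitted date is 29 days after Jan 11, 2007 (when the written notice is served), i.e. Feb 9, 2007; done Feb 10, 2007 — permitted.
Step 3: the window is 14–85 days after Dec 6, 2006 (when the violation is discovered), so Dec 20, 2006 through Mar 1, 2007; done Feb 28, 2007 — within the window.
Step 4: 41 days after Mar 23, 2007 (end of the 23-day waiting period, which began when the complaint is filed on Feb 28, 2007) is May 3, 2007; May 2, 2007 is within that limit.
Step 5: 30 days after May 17, 2007 (end of the 15-day response period, which began when the complaint is served on May 2, 2007) is Jun 16, 2007; Jun 15, 2007 is within that limit.
Step 6: 76 days after Jun 15, 2007 (when a hearing date is requested) is Aug 30, 2007; Aug 29, 2007 is within that limit.
Step 7: 36 days after Aug 29, 2007 (when the proposed findings are lodged) is Oct 4, 2007; Oct 6, 2007 misses that deadline by 2 days.

Step 7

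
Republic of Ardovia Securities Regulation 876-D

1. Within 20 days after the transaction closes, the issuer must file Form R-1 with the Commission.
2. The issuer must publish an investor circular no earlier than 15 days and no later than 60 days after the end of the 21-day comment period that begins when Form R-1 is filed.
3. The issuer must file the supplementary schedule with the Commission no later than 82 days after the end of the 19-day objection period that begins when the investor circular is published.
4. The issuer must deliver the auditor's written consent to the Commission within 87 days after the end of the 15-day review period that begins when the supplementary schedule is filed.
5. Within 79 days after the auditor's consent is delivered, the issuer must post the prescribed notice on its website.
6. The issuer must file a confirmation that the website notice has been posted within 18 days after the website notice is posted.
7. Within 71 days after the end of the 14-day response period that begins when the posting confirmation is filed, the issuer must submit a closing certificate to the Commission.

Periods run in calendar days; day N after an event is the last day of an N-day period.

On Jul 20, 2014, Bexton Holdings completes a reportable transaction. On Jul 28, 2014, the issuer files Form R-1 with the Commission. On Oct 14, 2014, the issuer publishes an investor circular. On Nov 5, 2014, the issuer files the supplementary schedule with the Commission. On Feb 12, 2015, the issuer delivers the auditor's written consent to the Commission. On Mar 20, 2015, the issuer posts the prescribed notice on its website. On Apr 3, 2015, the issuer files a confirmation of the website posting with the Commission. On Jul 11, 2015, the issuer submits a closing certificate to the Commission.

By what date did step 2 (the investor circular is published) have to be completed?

Oct 17, 2014

Form R-1 is filed on Jul 28, 2014; the 21-day comment period therefore ends Aug 18, 2014, and step 2 runs from that date. The window is 15–60 days after Aug 18, 2014; it closes on Oct 17, 2014.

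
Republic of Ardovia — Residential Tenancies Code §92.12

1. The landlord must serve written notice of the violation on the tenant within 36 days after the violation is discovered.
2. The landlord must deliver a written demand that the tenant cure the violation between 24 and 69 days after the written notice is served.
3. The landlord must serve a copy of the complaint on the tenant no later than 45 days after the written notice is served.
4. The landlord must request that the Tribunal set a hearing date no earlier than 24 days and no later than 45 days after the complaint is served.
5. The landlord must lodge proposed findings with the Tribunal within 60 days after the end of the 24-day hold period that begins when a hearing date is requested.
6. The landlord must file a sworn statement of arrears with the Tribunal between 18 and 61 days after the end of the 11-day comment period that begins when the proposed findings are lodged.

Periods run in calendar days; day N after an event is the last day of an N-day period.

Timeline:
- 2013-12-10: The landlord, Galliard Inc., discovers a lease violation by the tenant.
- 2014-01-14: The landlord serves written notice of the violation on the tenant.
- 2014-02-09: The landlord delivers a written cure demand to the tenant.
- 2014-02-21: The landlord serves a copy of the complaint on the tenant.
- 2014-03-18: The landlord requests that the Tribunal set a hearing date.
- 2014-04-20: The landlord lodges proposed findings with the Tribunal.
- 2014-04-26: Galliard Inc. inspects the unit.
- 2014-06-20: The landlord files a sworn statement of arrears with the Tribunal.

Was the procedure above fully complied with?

(1) due by 2013-12-10 + 36 days = 2014-01-15; done 2014-01-14 — timely.
(2) the permitted window runs from 2014-01-14 + 24 = 2014-02-07 to 2014-01-14 + 69 = 2014-03-24; 2014-02-09 falls inside that range.
(3) due by 2014-01-14 + 45 days = 2014-02-28; 2014-02-21 is within that limit.
(4) the permitted window runs from 2014-02-21 + 24 = 2014-03-17 to 2014-02-21 + 45 = 2014-04-07; 2014-03-18 falls inside that range.
(5) due by 2014-04-11 + 60 days = 2014-06-10; 2014-04-20 is within that limit.
(6) the permitted window runs from 2014-05-01 + 18 = 2014-05-19 to 2014-05-01 + 61 = 2014-07-01; 2014-06-20 falls inside that range.

Yes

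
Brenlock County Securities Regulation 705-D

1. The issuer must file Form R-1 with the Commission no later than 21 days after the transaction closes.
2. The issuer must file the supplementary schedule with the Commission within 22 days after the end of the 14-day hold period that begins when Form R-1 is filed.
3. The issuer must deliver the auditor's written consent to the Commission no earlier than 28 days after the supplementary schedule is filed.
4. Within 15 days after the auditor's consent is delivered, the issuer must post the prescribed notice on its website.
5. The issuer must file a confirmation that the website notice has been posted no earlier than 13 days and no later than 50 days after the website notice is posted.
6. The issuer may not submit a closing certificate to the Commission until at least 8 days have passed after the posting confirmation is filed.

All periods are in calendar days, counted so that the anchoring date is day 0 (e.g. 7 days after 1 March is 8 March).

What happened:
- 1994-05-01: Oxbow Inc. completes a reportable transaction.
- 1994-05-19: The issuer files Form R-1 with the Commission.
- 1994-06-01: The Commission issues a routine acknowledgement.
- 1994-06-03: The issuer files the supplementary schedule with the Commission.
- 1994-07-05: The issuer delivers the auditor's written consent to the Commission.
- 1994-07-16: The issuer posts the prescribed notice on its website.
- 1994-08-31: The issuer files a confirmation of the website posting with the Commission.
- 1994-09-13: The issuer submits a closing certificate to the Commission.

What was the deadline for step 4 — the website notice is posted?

Step 4 runs from 1994-07-05, when the auditor's consent is delivered. 15 days after 1994-07-05 is 1994-07-20.

1994-07-20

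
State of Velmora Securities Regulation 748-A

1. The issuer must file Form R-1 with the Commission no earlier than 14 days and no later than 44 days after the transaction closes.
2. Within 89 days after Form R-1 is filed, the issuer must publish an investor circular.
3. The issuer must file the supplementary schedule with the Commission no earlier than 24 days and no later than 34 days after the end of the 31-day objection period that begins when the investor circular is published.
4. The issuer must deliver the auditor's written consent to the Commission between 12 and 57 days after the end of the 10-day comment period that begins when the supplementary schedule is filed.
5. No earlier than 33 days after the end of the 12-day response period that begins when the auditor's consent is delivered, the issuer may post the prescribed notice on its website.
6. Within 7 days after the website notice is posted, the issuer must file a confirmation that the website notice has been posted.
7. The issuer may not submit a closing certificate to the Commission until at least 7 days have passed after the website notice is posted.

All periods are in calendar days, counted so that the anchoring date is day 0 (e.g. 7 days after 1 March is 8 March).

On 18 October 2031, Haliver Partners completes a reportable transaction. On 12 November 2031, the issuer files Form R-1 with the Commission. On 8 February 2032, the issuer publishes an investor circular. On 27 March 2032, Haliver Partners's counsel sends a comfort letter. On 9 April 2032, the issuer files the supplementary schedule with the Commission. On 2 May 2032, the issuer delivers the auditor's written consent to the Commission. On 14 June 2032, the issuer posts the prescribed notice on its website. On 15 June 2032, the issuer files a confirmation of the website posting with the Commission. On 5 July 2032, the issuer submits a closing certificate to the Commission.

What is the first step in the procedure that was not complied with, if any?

Step 1 — 14 and 44 days from 18 October 2031 (when the transaction closes) are 1 November 2031 and 1 December 2031 respectively; 12 November 2031 falls inside that range.
Step 2 — counting 89 days from 12 November 2031 (when Form R-1 is filed) gives a deadline of 9 February 2032; done 8 February 2032 — timely.
Step 3 — 24 and 34 days from 10 March 2032 (end of the 31-day objection period, which began when the investor circular is published on 8 February 2032) are 3 April 2032 and 13 April 2032 respectively; done 9 April 2032 — within the window.
Step 4 — 12 and 57 days from 19 April 2032 (end of the 10-day comment period, which began when the supplementary schedule is filed on 9 April 2032) are 1 May 2032 and 15 June 2032 respectively; 2 May 2032 falls inside that range.
Step 5 — must wait 33 days from 14 May 2032 (end of the 12-day response period, which began when the auditor's consent is delivered on 2 May 2032), so not before 16 June 2032; done 14 June 2032 — 2 days too early.

Step 5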